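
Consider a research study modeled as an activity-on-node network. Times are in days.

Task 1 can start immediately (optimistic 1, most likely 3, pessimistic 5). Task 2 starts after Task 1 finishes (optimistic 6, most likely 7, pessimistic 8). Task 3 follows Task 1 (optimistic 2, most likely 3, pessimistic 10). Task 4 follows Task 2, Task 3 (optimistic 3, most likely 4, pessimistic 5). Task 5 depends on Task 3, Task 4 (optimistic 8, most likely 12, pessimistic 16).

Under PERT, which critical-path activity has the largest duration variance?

te_Task 1 = (1 + 4·3 + 5)/6 = 18/6 = 3; σ²_Task 1 = ((5−1)/6)² = 0.444
te_Task 2 = (6 + 4·7 + 8)/6 = 42/6 = 7; σ²_Task 2 = ((8−6)/6)² = 0.111
te_Task 3 = (2 + 4·3 + 10)/6 = 24/6 = 4; σ²_Task 3 = ((10−2)/6)² = 1.778
te_Task 4 = (3 + 4·4 + 5)/6 = 24/6 = 4; σ²_Task 4 = ((5−3)/6)² = 0.111
te_Task 5 = (8 + 4·12 + 16)/6 = 72/6 = 12; σ²_Task 5 = ((16−8)/6)² = 1.778

Forward pass:
ES_Task 1 = 0; EF_Task 1 = 3
ES_Task 2 = 3; EF_Task 2 = 3+7 = 10
ES_Task 3 = 3; EF_Task 3 = 3+4 = 7
ES_Task 4 = max(EF_Task 2=10, EF_Task 3=7) = 10; EF_Task 4 = 10+4 = 14
ES_Task 5 = max(EF_Task 3=7, EF_Task 4=14) = 14; EF_Task 5 = 14+12 = 26
Expected project duration μ = 26 days. Critical path: Task 1 → Task 2 → Task 4 → Task 5.

Variances on critical path: σ²_Task 1=0.444, σ²_Task 2=0.111, σ²_Task 4=0.111, σ²_Task 5=1.778.
Largest is σ²_Task 5 = 1.778.

Task 5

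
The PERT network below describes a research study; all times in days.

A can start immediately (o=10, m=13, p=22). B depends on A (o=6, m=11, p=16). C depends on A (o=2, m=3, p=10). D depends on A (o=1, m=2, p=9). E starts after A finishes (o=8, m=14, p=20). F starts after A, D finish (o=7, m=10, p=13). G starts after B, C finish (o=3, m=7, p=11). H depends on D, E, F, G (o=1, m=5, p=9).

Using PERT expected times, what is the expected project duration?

te_A = (10 + 4·13 + 22)/6 = 84/6 = 14
te_B = (6 + 4·11 + 16)/6 = 66/6 = 11
te_C = (2 + 4·3 + 10)/6 = 24/6 = 4
te_D = (1 + 4·2 + 9)/6 = 18/6 = 3
te_E = (8 + 4·14 + 20)/6 = 84/6 = 14
te_F = (7 + 4·10 + 13)/6 = 60/6 = 10
te_G = (3 + 4·7 + 11)/6 = 42/6 = 7
te_H = (1 + 4·5 + 9)/6 = 30/6 = 5

Forward pass:
ES_A = 0; EF_A = 14
ES_B = 14; EF_B = 14+11 = 25
ES_C = 14; EF_C = 14+4 = 18
ES_D = 14; EF_D = 14+3 = 17
ES_E = 14; EF_E = 14+14 = 28
ES_F = max(EF_A=14, EF_D=17) = 17; EF_F = 17+10 = 27
ES_G = max(EF_B=25, EF_C=18) = 25; EF_G = 25+7 = 32
ES_H = max(EF_D=17, EF_E=28, EF_F=27, EF_G=32) = 32; EF_H = 32+5 = 37
Expected project duration μ = 37 days. Critical path: A → B → G → H.

37 days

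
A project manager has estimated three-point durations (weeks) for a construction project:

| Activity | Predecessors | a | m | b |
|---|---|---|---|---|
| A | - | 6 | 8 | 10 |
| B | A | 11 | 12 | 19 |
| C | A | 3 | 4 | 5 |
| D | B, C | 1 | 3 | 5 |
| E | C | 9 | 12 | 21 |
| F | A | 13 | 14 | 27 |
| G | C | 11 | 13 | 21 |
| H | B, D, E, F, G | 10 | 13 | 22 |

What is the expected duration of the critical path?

te_A = (6 + 4·8 + 10)/6 = 48/6 = 8
te_B = (11 + 4·12 + 19)/6 = 78/6 = 13
te_C = (3 + 4·4 + 5)/6 = 24/6 = 4
te_D = (1 + 4·3 + 5)/6 = 18/6 = 3
te_E = (9 + 4·12 + 21)/6 = 78/6 = 13
te_F = (13 + 4·14 + 27)/6 = 96/6 = 16
te_G = (11 + 4·13 + 21)/6 = 84/6 = 14
te_H = (10 + 4·13 + 22)/6 = 84/6 = 14

Forward pass:
ES_A = 0; EF_A = 8
ES_B = 8; EF_B = 8+13 = 21
ES_C = 8; EF_C = 8+4 = 12
ES_D = max(EF_B=21, EF_C=12) = 21; EF_D = 21+3 = 24
ES_E = 12; EF_E = 12+13 = 25
ES_F = 8; EF_F = 8+16 = 24
ES_G = 12; EF_G = 12+14 = 26
ES_H = max(EF_B=21, EF_D=24, EF_E=25, EF_F=24, EF_G=26) = 26; EF_H = 26+14 = 40
Expected project duration μ = 40 weeks. Critical path: A → C → G → H.

40 weeks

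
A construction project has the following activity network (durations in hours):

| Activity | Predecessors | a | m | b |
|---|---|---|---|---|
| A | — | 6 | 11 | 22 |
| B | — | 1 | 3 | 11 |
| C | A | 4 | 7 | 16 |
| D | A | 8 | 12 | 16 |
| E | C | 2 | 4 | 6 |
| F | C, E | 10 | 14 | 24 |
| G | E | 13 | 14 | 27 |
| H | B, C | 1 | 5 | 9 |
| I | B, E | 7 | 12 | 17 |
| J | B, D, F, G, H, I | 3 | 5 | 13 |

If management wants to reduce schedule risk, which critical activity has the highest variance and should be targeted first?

te_A = (6 + 4·11 + 22)/6 = 72/6 = 12; σ²_A = ((22−6)/6)² = 7.111
te_B = (1 + 4·3 + 11)/6 = 24/6 = 4; σ²_B = ((11−1)/6)² = 2.778
te_C = (4 + 4·7 + 16)/6 = 48/6 = 8; σ²_C = ((16−4)/6)² = 4.000
te_D = (8 + 4·12 + 16)/6 = 72/6 = 12; σ²_D = ((16−8)/6)² = 1.778
te_E = (2 + 4·4 + 6)/6 = 24/6 = 4; σ²_E = ((6−2)/6)² = 0.444
te_F = (10 + 4·14 + 24)/6 = 90/6 = 15; σ²_F = ((24−10)/6)² = 5.444
te_G = (13 + 4·14 + 27)/6 = 96/6 = 16; σ²_G = ((27−13)/6)² = 5.444
te_H = (1 + 4·5 + 9)/6 = 30/6 = 5; σ²_H = ((9−1)/6)² = 1.778
te_I = (7 + 4·12 + 17)/6 = 72/6 = 12; σ²_I = ((17−7)/6)² = 2.778
te_J = (3 + 4·5 + 13)/6 = 36/6 = 6; σ²_J = ((13−3)/6)² = 2.778

Forward pass:
ES_A = 0; EF_A = 12
ES_B = 0; EF_B = 4
ES_C = 12; EF_C = 12+8 = 20
ES_D = 12; EF_D = 12+12 = 24
ES_E = 20; EF_E = 20+4 = 24
ES_F = max(EF_C=20, EF_E=24) = 24; EF_F = 24+15 = 39
ES_G = 24; EF_G = 24+16 = 40
ES_H = max(EF_B=4, EF_C=20) = 20; EF_H = 20+5 = 25
ES_I = max(EF_B=4, EF_E=24) = 24; EF_I = 24+12 = 36
ES_J = max(EF_B=4, EF_D=24, EF_F=39, EF_G=40, EF_H=25, EF_I=36) = 40; EF_J = 40+6 = 46
Expected project duration μ = 46 hours. Critical path: A → C → E → G → J.

Variances on critical path: σ²_A=7.111, σ²_C=4.000, σ²_E=0.444, σ²_G=5.444, σ²_J=2.778.
Largest is σ²_A = 7.111.

A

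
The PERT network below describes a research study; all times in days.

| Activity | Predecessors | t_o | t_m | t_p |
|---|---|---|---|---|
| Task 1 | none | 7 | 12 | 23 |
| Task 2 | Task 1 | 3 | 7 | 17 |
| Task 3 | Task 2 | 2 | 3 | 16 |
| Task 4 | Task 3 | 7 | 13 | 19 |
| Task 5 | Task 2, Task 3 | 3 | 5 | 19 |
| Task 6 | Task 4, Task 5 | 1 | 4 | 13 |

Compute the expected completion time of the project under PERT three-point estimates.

te_Task 1 = (7 + 4·12 + 23)/6 = 78/6 = 13
te_Task 2 = (3 + 4·7 + 17)/6 = 48/6 = 8
te_Task 3 = (2 + 4·3 + 16)/6 = 30/6 = 5
te_Task 4 = (7 + 4·13 + 19)/6 = 78/6 = 13
te_Task 5 = (3 + 4·5 + 19)/6 = 42/6 = 7
te_Task 6 = (1 + 4·4 + 13)/6 = 30/6 = 5

Forward pass:
ES_Task 1 = 0; EF_Task 1 = 13
ES_Task 2 = 13; EF_Task 2 = 13+8 = 21
ES_Task 3 = 21; EF_Task 3 = 21+5 = 26
ES_Task 4 = 26; EF_Task 4 = 26+13 = 39
ES_Task 5 = max(EF_Task 2=21, EF_Task 3=26) = 26; EF_Task 5 = 26+7 = 33
ES_Task 6 = max(EF_Task 4=39, EF_Task 5=33) = 39; EF_Task 6 = 39+5 = 44
Expected project duration μ = 44 days. Critical path: Task 1 → Task 2 → Task 3 → Task 4 → Task 6.

44 days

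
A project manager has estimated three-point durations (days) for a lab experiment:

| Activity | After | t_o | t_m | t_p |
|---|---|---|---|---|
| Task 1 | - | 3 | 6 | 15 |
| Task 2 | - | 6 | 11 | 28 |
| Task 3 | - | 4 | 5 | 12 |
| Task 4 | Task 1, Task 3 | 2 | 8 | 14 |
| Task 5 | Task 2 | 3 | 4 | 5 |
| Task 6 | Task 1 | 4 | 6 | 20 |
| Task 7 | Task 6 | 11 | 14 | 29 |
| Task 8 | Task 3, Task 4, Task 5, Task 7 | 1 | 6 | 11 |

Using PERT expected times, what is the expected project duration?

37 days

te_Task 1 = (3 + 4·6 + 15)/6 = 42/6 = 7
te_Task 2 = (6 + 4·11 + 28)/6 = 78/6 = 13
te_Task 3 = (4 + 4·5 + 12)/6 = 36/6 = 6
te_Task 4 = (2 + 4·8 + 14)/6 = 48/6 = 8
te_Task 5 = (3 + 4·4 + 5)/6 = 24/6 = 4
te_Task 6 = (4 + 4·6 + 20)/6 = 48/6 = 8
te_Task 7 = (11 + 4·14 + 29)/6 = 96/6 = 16
te_Task 8 = (1 + 4·6 + 11)/6 = 36/6 = 6

Forward pass:
ES_Task 1 = 0; EF_Task 1 = 7
ES_Task 2 = 0; EF_Task 2 = 13
ES_Task 3 = 0; EF_Task 3 = 6
ES_Task 4 = max(EF_Task 1=7, EF_Task 3=6) = 7; EF_Task 4 = 7+8 = 15
ES_Task 5 = 13; EF_Task 5 = 13+4 = 17
ES_Task 6 = 7; EF_Task 6 = 7+8 = 15
ES_Task 7 = 15; EF_Task 7 = 15+16 = 31
ES_Task 8 = max(EF_Task 3=6, EF_Task 4=15, EF_Task 5=17, EF_Task 7=31) = 31; EF_Task 8 = 31+6 = 37
Expected project duration μ = 37 days. Critical path: Task 1 → Task 6 → Task 7 → Task 8.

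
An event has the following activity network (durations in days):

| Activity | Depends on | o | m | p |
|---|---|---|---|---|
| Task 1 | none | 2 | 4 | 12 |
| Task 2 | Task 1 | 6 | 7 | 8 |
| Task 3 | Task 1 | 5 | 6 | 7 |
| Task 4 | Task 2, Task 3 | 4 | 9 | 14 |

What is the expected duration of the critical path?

te_Task 1 = (2 + 4·4 + 12)/6 = 30/6 = 5
te_Task 2 = (6 + 4·7 + 8)/6 = 42/6 = 7
te_Task 3 = (5 + 4·6 + 7)/6 = 36/6 = 6
te_Task 4 = (4 + 4·9 + 14)/6 = 54/6 = 9

Forward pass:
ES_Task 1 = 0; EF_Task 1 = 5
ES_Task 2 = 5; EF_Task 2 = 5+7 = 12
ES_Task 3 = 5; EF_Task 3 = 5+6 = 11
ES_Task 4 = max(EF_Task 2=12, EF_Task 3=11) = 12; EF_Task 4 = 12+9 = 21
Expected project duration μ = 21 days. Critical path: Task 1 → Task 2 → Task 4.

21 days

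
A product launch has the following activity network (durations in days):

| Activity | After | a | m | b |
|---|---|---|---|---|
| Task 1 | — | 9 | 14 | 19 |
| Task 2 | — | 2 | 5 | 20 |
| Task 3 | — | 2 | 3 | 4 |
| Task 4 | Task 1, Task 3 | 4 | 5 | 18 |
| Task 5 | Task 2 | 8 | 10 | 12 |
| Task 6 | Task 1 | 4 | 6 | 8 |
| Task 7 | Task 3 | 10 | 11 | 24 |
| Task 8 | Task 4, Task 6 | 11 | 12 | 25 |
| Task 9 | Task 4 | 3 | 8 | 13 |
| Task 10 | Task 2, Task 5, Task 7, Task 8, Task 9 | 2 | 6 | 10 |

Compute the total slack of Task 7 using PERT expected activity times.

19 days

te_Task 1 = (9 + 4·14 + 19)/6 = 84/6 = 14
te_Task 2 = (2 + 4·5 + 20)/6 = 42/6 = 7
te_Task 3 = (2 + 4·3 + 4)/6 = 18/6 = 3
te_Task 4 = (4 + 4·5 + 18)/6 = 42/6 = 7
te_Task 5 = (8 + 4·10 + 12)/6 = 60/6 = 10
te_Task 6 = (4 + 4·6 + 8)/6 = 36/6 = 6
te_Task 7 = (10 + 4·11 + 24)/6 = 78/6 = 13
te_Task 8 = (11 + 4·12 + 25)/6 = 84/6 = 14
te_Task 9 = (3 + 4·8 + 13)/6 = 48/6 = 8
te_Task 10 = (2 + 4·6 + 10)/6 = 36/6 = 6

Forward pass:
ES_Task 1 = 0; EF_Task 1 = 14
ES_Task 2 = 0; EF_Task 2 = 7
ES_Task 3 = 0; EF_Task 3 = 3
ES_Task 4 = max(EF_Task 1=14, EF_Task 3=3) = 14; EF_Task 4 = 14+7 = 21
ES_Task 5 = 7; EF_Task 5 = 7+10 = 17
ES_Task 6 = 14; EF_Task 6 = 14+6 = 20
ES_Task 7 = 3; EF_Task 7 = 3+13 = 16
ES_Task 8 = max(EF_Task 4=21, EF_Task 6=20) = 21; EF_Task 8 = 21+14 = 35
ES_Task 9 = 21; EF_Task 9 = 21+8 = 29
ES_Task 10 = max(EF_Task 2=7, EF_Task 5=17, EF_Task 7=16, EF_Task 8=35, EF_Task 9=29) = 35; EF_Task 10 = 35+6 = 41
Expected project duration μ = 41 days. Critical path: Task 1 → Task 4 → Task 8 → Task 10.

Backward pass:
LF_Task 10 = 41; LS_Task 10 = 41−6 = 35
LF_Task 9 = LS_Task 10 = 35; LS_Task 9 = 35−8 = 27
LF_Task 8 = LS_Task 10 = 35; LS_Task 8 = 35−14 = 21
LF_Task 7 = LS_Task 10 = 35; LS_Task 7 = 35−13 = 22
LF_Task 6 = LS_Task 8 = 21; LS_Task 6 = 21−6 = 15
LF_Task 5 = LS_Task 10 = 35; LS_Task 5 = 35−10 = 25
LF_Task 4 = min(LS_Task 8=21, LS_Task 9=27) = 21; LS_Task 4 = 21−7 = 14
LF_Task 3 = min(LS_Task 4=14, LS_Task 7=22) = 14; LS_Task 3 = 14−3 = 11
LF_Task 2 = min(LS_Task 5=25, LS_Task 10=35) = 25; LS_Task 2 = 25−7 = 18
LF_Task 1 = min(LS_Task 4=14, LS_Task 6=15) = 14; LS_Task 1 = 14−14 = 0
Slack_Task 7 = LS_Task 7 − ES_Task 7 = 22 − 3 = 19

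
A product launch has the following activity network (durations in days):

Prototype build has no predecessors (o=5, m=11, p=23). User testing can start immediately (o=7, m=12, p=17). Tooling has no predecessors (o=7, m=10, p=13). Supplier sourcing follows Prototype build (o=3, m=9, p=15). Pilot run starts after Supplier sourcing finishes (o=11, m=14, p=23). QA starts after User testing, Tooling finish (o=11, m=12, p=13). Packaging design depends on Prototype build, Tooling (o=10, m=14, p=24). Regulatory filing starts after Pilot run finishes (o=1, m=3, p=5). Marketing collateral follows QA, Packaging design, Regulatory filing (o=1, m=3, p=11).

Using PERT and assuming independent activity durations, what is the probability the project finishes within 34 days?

0.023

te_Prototype build = (5 + 4·11 + 23)/6 = 72/6 = 12; σ²_Prototype build = ((23−5)/6)² = 9.000
te_User testing = (7 + 4·12 + 17)/6 = 72/6 = 12; σ²_User testing = ((17−7)/6)² = 2.778
te_Tooling = (7 + 4·10 + 13)/6 = 60/6 = 10; σ²_Tooling = ((13−7)/6)² = 1.000
te_Supplier sourcing = (3 + 4·9 + 15)/6 = 54/6 = 9; σ²_Supplier sourcing = ((15−3)/6)² = 4.000
te_Pilot run = (11 + 4·14 + 23)/6 = 90/6 = 15; σ²_Pilot run = ((23−11)/6)² = 4.000
te_QA = (11 + 4·12 + 13)/6 = 72/6 = 12; σ²_QA = ((13−11)/6)² = 0.111
te_Packaging design = (10 + 4·14 + 24)/6 = 90/6 = 15; σ²_Packaging design = ((24−10)/6)² = 5.444
te_Regulatory filing = (1 + 4·3 + 5)/6 = 18/6 = 3; σ²_Regulatory filing = ((5−1)/6)² = 0.444
te_Marketing collateral = (1 + 4·3 + 11)/6 = 24/6 = 4; σ²_Marketing collateral = ((11−1)/6)² = 2.778

Forward pass:
ES_Prototype build = 0; EF_Prototype build = 12
ES_User testing = 0; EF_User testing = 12
ES_Tooling = 0; EF_Tooling = 10
ES_Supplier sourcing = 12; EF_Supplier sourcing = 12+9 = 21
ES_Pilot run = 21; EF_Pilot run = 21+15 = 36
ES_QA = max(EF_User testing=12, EF_Tooling=10) = 12; EF_QA = 12+12 = 24
ES_Packaging design = max(EF_Prototype build=12, EF_Tooling=10) = 12; EF_Packaging design = 12+15 = 27
ES_Regulatory filing = 36; EF_Regulatory filing = 36+3 = 39
ES_Marketing collateral = max(EF_QA=24, EF_Packaging design=27, EF_Regulatory filing=39) = 39; EF_Marketing collateral = 39+4 = 43
Expected project duration μ = 43 days. Critical path: Prototype build → Supplier sourcing → Pilot run → Regulatory filing → Marketing collateral.

Variance along critical path = 9.000 + 4.000 + 4.000 + 0.444 + 2.778 = 20.222; σ = √20.222 = 4.497 days.
Z = (34 − 43) / 4.497 = -2.001
P(T ≤ 34) = Φ(-2.001) ≈ 0.023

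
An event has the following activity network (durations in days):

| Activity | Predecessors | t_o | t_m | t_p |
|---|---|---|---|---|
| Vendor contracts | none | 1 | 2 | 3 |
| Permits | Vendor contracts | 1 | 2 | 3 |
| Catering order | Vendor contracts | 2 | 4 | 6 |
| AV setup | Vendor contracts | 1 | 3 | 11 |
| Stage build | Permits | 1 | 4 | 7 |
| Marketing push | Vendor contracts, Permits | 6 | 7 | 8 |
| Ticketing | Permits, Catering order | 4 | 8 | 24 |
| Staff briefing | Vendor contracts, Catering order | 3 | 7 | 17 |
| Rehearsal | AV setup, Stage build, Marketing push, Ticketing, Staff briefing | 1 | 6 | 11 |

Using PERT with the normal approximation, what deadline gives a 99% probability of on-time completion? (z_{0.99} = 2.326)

te_Vendor contracts = (1 + 4·2 + 3)/6 = 12/6 = 2; σ²_Vendor contracts = ((3−1)/6)² = 0.111
te_Permits = (1 + 4·2 + 3)/6 = 12/6 = 2; σ²_Permits = ((3−1)/6)² = 0.111
te_Catering order = (2 + 4·4 + 6)/6 = 24/6 = 4; σ²_Catering order = ((6−2)/6)² = 0.444
te_AV setup = (1 + 4·3 + 11)/6 = 24/6 = 4; σ²_AV setup = ((11−1)/6)² = 2.778
te_Stage build = (1 + 4·4 + 7)/6 = 24/6 = 4; σ²_Stage build = ((7−1)/6)² = 1.000
te_Marketing push = (6 + 4·7 + 8)/6 = 42/6 = 7; σ²_Marketing push = ((8−6)/6)² = 0.111
te_Ticketing = (4 + 4·8 + 24)/6 = 60/6 = 10; σ²_Ticketing = ((24−4)/6)² = 11.111
te_Staff briefing = (3 + 4·7 + 17)/6 = 48/6 = 8; σ²_Staff briefing = ((17−3)/6)² = 5.444
te_Rehearsal = (1 + 4·6 + 11)/6 = 36/6 = 6; σ²_Rehearsal = ((11−1)/6)² = 2.778

Forward pass:
ES_Vendor contracts = 0; EF_Vendor contracts = 2
ES_Permits = 2; EF_Permits = 2+2 = 4
ES_Catering order = 2; EF_Catering order = 2+4 = 6
ES_AV setup = 2; EF_AV setup = 2+4 = 6
ES_Stage build = 4; EF_Stage build = 4+4 = 8
ES_Marketing push = max(EF_Vendor contracts=2, EF_Permits=4) = 4; EF_Marketing push = 4+7 = 11
ES_Ticketing = max(EF_Permits=4, EF_Catering order=6) = 6; EF_Ticketing = 6+10 = 16
ES_Staff briefing = max(EF_Vendor contracts=2, EF_Catering order=6) = 6; EF_Staff briefing = 6+8 = 14
ES_Rehearsal = max(EF_AV setup=6, EF_Stage build=8, EF_Marketing push=11, EF_Ticketing=16, EF_Staff briefing=14) = 16; EF_Rehearsal = 16+6 = 22
Expected project duration μ = 22 days. Critical path: Vendor contracts → Catering order → Ticketing → Rehearsal.

Variance along critical path = 0.111 + 0.444 + 11.111 + 2.778 = 14.444; σ = 3.801 days.
D = μ + z·σ = 22 + 2.326·3.801 = 30.8 days

30.8 days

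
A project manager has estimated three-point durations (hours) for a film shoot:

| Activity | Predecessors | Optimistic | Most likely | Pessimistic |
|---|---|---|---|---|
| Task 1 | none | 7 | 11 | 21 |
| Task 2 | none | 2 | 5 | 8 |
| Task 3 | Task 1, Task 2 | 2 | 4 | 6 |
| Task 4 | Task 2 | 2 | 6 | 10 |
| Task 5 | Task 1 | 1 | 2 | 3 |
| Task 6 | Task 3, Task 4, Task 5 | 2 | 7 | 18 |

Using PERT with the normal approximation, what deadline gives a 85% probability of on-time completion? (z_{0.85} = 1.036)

te_Task 1 = (7 + 4·11 + 21)/6 = 72/6 = 12; σ²_Task 1 = ((21−7)/6)² = 5.444
te_Task 2 = (2 + 4·5 + 8)/6 = 30/6 = 5; σ²_Task 2 = ((8−2)/6)² = 1.000
te_Task 3 = (2 + 4·4 + 6)/6 = 24/6 = 4; σ²_Task 3 = ((6−2)/6)² = 0.444
te_Task 4 = (2 + 4·6 + 10)/6 = 36/6 = 6; σ²_Task 4 = ((10−2)/6)² = 1.778
te_Task 5 = (1 + 4·2 + 3)/6 = 12/6 = 2; σ²_Task 5 = ((3−1)/6)² = 0.111
te_Task 6 = (2 + 4·7 + 18)/6 = 48/6 = 8; σ²_Task 6 = ((18−2)/6)² = 7.111

Forward pass:
ES_Task 1 = 0; EF_Task 1 = 12
ES_Task 2 = 0; EF_Task 2 = 5
ES_Task 3 = max(EF_Task 1=12, EF_Task 2=5) = 12; EF_Task 3 = 12+4 = 16
ES_Task 4 = 5; EF_Task 4 = 5+6 = 11
ES_Task 5 = 12; EF_Task 5 = 12+2 = 14
ES_Task 6 = max(EF_Task 3=16, EF_Task 4=11, EF_Task 5=14) = 16; EF_Task 6 = 16+8 = 24
Expected project duration μ = 24 hours. Critical path: Task 1 → Task 3 → Task 6.

Variance along critical path = 5.444 + 0.444 + 7.111 = 13.000; σ = 3.606 hours.
D = μ + z·σ = 24 + 1.036·3.606 = 27.7 hours

27.7 hours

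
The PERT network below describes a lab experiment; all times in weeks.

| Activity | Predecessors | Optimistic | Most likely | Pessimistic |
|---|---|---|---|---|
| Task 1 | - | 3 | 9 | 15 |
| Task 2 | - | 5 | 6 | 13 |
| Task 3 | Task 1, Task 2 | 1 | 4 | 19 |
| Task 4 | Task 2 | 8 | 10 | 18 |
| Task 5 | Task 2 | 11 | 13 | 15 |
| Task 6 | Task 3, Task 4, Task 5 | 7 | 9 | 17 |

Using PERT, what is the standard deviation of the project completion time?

2.24 weeks

te_Task 1 = (3 + 4·9 + 15)/6 = 54/6 = 9; σ²_Task 1 = ((15−3)/6)² = 4.000
te_Task 2 = (5 + 4·6 + 13)/6 = 42/6 = 7; σ²_Task 2 = ((13−5)/6)² = 1.778
te_Task 3 = (1 + 4·4 + 19)/6 = 36/6 = 6; σ²_Task 3 = ((19−1)/6)² = 9.000
te_Task 4 = (8 + 4·10 + 18)/6 = 66/6 = 11; σ²_Task 4 = ((18−8)/6)² = 2.778
te_Task 5 = (11 + 4·13 + 15)/6 = 78/6 = 13; σ²_Task 5 = ((15−11)/6)² = 0.444
te_Task 6 = (7 + 4·9 + 17)/6 = 60/6 = 10; σ²_Task 6 = ((17−7)/6)² = 2.778

Forward pass:
ES_Task 1 = 0; EF_Task 1 = 9
ES_Task 2 = 0; EF_Task 2 = 7
ES_Task 3 = max(EF_Task 1=9, EF_Task 2=7) = 9; EF_Task 3 = 9+6 = 15
ES_Task 4 = 7; EF_Task 4 = 7+11 = 18
ES_Task 5 = 7; EF_Task 5 = 7+13 = 20
ES_Task 6 = max(EF_Task 3=15, EF_Task 4=18, EF_Task 5=20) = 20; EF_Task 6 = 20+10 = 30
Expected project duration μ = 30 weeks. Critical path: Task 2 → Task 5 → Task 6.

Variance along critical path = 1.778 + 0.444 + 2.778 = 5.000
σ = √5.000 = 2.236 weeks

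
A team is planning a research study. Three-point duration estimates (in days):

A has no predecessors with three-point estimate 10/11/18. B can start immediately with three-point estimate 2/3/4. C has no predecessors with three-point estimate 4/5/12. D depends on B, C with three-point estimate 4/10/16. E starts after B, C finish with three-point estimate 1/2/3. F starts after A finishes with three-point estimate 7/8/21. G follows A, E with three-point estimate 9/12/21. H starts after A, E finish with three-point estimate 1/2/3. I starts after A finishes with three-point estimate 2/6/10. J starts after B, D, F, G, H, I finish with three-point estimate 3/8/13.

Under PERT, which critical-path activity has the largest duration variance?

G

te_A = (10 + 4·11 + 18)/6 = 72/6 = 12; σ²_A = ((18−10)/6)² = 1.778
te_B = (2 + 4·3 + 4)/6 = 18/6 = 3; σ²_B = ((4−2)/6)² = 0.111
te_C = (4 + 4·5 + 12)/6 = 36/6 = 6; σ²_C = ((12−4)/6)² = 1.778
te_D = (4 + 4·10 + 16)/6 = 60/6 = 10; σ²_D = ((16−4)/6)² = 4.000
te_E = (1 + 4·2 + 3)/6 = 12/6 = 2; σ²_E = ((3−1)/6)² = 0.111
te_F = (7 + 4·8 + 21)/6 = 60/6 = 10; σ²_F = ((21−7)/6)² = 5.444
te_G = (9 + 4·12 + 21)/6 = 78/6 = 13; σ²_G = ((21−9)/6)² = 4.000
te_H = (1 + 4·2 + 3)/6 = 12/6 = 2; σ²_H = ((3−1)/6)² = 0.111
te_I = (2 + 4·6 + 10)/6 = 36/6 = 6; σ²_I = ((10−2)/6)² = 1.778
te_J = (3 + 4·8 + 13)/6 = 48/6 = 8; σ²_J = ((13−3)/6)² = 2.778

Forward pass:
ES_A = 0; EF_A = 12
ES_B = 0; EF_B = 3
ES_C = 0; EF_C = 6
ES_D = max(EF_B=3, EF_C=6) = 6; EF_D = 6+10 = 16
ES_E = max(EF_B=3, EF_C=6) = 6; EF_E = 6+2 = 8
ES_F = 12; EF_F = 12+10 = 22
ES_G = max(EF_A=12, EF_E=8) = 12; EF_G = 12+13 = 25
ES_H = max(EF_A=12, EF_E=8) = 12; EF_H = 12+2 = 14
ES_I = 12; EF_I = 12+6 = 18
ES_J = max(EF_B=3, EF_D=16, EF_F=22, EF_G=25, EF_H=14, EF_I=18) = 25; EF_J = 25+8 = 33
Expected project duration μ = 33 days. Critical path: A → G → J.

Variances on critical path: σ²_A=1.778, σ²_G=4.000, σ²_J=2.778.
Largest is σ²_G = 4.000.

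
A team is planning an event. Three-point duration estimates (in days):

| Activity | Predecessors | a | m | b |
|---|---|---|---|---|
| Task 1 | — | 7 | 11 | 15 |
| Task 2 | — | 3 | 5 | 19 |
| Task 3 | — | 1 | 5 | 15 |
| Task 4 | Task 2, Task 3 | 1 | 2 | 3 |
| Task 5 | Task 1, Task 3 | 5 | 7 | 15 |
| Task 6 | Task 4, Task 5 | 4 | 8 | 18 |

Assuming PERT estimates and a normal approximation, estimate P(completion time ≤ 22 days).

0.029

te_Task 1 = (7 + 4·11 + 15)/6 = 66/6 = 11; σ²_Task 1 = ((15−7)/6)² = 1.778
te_Task 2 = (3 + 4·5 + 19)/6 = 42/6 = 7; σ²_Task 2 = ((19−3)/6)² = 7.111
te_Task 3 = (1 + 4·5 + 15)/6 = 36/6 = 6; σ²_Task 3 = ((15−1)/6)² = 5.444
te_Task 4 = (1 + 4·2 + 3)/6 = 12/6 = 2; σ²_Task 4 = ((3−1)/6)² = 0.111
te_Task 5 = (5 + 4·7 + 15)/6 = 48/6 = 8; σ²_Task 5 = ((15−5)/6)² = 2.778
te_Task 6 = (4 + 4·8 + 18)/6 = 54/6 = 9; σ²_Task 6 = ((18−4)/6)² = 5.444

Forward pass:
ES_Task 1 = 0; EF_Task 1 = 11
ES_Task 2 = 0; EF_Task 2 = 7
ES_Task 3 = 0; EF_Task 3 = 6
ES_Task 4 = max(EF_Task 2=7, EF_Task 3=6) = 7; EF_Task 4 = 7+2 = 9
ES_Task 5 = max(EF_Task 1=11, EF_Task 3=6) = 11; EF_Task 5 = 11+8 = 19
ES_Task 6 = max(EF_Task 4=9, EF_Task 5=19) = 19; EF_Task 6 = 19+9 = 28
Expected project duration μ = 28 days. Critical path: Task 1 → Task 5 → Task 6.

Variance along critical path = 1.778 + 2.778 + 5.444 = 10.000; σ = √10.000 = 3.162 days.
Z = (22 − 28) / 3.162 = -1.897
P(T ≤ 22) = Φ(-1.897) ≈ 0.029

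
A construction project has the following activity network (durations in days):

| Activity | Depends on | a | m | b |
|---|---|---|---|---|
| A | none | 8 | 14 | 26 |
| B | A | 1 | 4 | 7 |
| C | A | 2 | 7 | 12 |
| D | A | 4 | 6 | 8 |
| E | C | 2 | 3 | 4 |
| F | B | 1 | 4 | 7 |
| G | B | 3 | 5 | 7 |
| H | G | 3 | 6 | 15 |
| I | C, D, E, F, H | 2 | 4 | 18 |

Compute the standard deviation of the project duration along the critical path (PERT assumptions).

4.64 days

te_A = (8 + 4·14 + 26)/6 = 90/6 = 15; σ²_A = ((26−8)/6)² = 9.000
te_B = (1 + 4·4 + 7)/6 = 24/6 = 4; σ²_B = ((7−1)/6)² = 1.000
te_C = (2 + 4·7 + 12)/6 = 42/6 = 7; σ²_C = ((12−2)/6)² = 2.778
te_D = (4 + 4·6 + 8)/6 = 36/6 = 6; σ²_D = ((8−4)/6)² = 0.444
te_E = (2 + 4·3 + 4)/6 = 18/6 = 3; σ²_E = ((4−2)/6)² = 0.111
te_F = (1 + 4·4 + 7)/6 = 24/6 = 4; σ²_F = ((7−1)/6)² = 1.000
te_G = (3 + 4·5 + 7)/6 = 30/6 = 5; σ²_G = ((7−3)/6)² = 0.444
te_H = (3 + 4·6 + 15)/6 = 42/6 = 7; σ²_H = ((15−3)/6)² = 4.000
te_I = (2 + 4·4 + 18)/6 = 36/6 = 6; σ²_I = ((18−2)/6)² = 7.111

Forward pass:
ES_A = 0; EF_A = 15
ES_B = 15; EF_B = 15+4 = 19
ES_C = 15; EF_C = 15+7 = 22
ES_D = 15; EF_D = 15+6 = 21
ES_E = 22; EF_E = 22+3 = 25
ES_F = 19; EF_F = 19+4 = 23
ES_G = 19; EF_G = 19+5 = 24
ES_H = 24; EF_H = 24+7 = 31
ES_I = max(EF_C=22, EF_D=21, EF_E=25, EF_F=23, EF_H=31) = 31; EF_I = 31+6 = 37
Expected project duration μ = 37 days. Critical path: A → B → G → H → I.

Variance along critical path = 9.000 + 1.000 + 0.444 + 4.000 + 7.111 = 21.556
σ = √21.556 = 4.643 days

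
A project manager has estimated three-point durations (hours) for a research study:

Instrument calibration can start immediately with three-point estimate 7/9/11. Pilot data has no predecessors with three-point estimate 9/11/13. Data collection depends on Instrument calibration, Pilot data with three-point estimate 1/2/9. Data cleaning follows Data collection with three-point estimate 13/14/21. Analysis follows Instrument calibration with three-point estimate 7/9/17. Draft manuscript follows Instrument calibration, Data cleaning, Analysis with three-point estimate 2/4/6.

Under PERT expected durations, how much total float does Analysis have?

te_Instrument calibration = (7 + 4·9 + 11)/6 = 54/6 = 9
te_Pilot data = (9 + 4·11 + 13)/6 = 66/6 = 11
te_Data collection = (1 + 4·2 + 9)/6 = 18/6 = 3
te_Data cleaning = (13 + 4·14 + 21)/6 = 90/6 = 15
te_Analysis = (7 + 4·9 + 17)/6 = 60/6 = 10
te_Draft manuscript = (2 + 4·4 + 6)/6 = 24/6 = 4

Forward pass:
ES_Instrument calibration = 0; EF_Instrument calibration = 9
ES_Pilot data = 0; EF_Pilot data = 11
ES_Data collection = max(EF_Instrument calibration=9, EF_Pilot data=11) = 11; EF_Data collection = 11+3 = 14
ES_Data cleaning = 14; EF_Data cleaning = 14+15 = 29
ES_Analysis = 9; EF_Analysis = 9+10 = 19
ES_Draft manuscript = max(EF_Instrument calibration=9, EF_Data cleaning=29, EF_Analysis=19) = 29; EF_Draft manuscript = 29+4 = 33
Expected project duration μ = 33 hours. Critical path: Pilot data → Data collection → Data cleaning → Draft manuscript.

Backward pass:
LF_Draft manuscript = 33; LS_Draft manuscript = 33−4 = 29
LF_Analysis = LS_Draft manuscript = 29; LS_Analysis = 29−10 = 19
LF_Data cleaning = LS_Draft manuscript = 29; LS_Data cleaning = 29−15 = 14
LF_Data collection = LS_Data cleaning = 14; LS_Data collection = 14−3 = 11
LF_Pilot data = LS_Data collection = 11; LS_Pilot data = 11−11 = 0
LF_Instrument calibration = min(LS_Data collection=11, LS_Analysis=19, LS_Draft manuscript=29) = 11; LS_Instrument calibration = 11−9 = 2
Slack_Analysis = LS_Analysis − ES_Analysis = 19 − 9 = 10

10 hours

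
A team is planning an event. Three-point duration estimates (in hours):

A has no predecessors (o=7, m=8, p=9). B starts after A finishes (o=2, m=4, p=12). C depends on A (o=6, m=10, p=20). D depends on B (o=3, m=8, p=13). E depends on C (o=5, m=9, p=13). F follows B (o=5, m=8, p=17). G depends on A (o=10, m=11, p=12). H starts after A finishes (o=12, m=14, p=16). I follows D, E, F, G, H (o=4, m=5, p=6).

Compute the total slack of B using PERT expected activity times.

te_A = (7 + 4·8 + 9)/6 = 48/6 = 8
te_B = (2 + 4·4 + 12)/6 = 30/6 = 5
te_C = (6 + 4·10 + 20)/6 = 66/6 = 11
te_D = (3 + 4·8 + 13)/6 = 48/6 = 8
te_E = (5 + 4·9 + 13)/6 = 54/6 = 9
te_F = (5 + 4·8 + 17)/6 = 54/6 = 9
te_G = (10 + 4·11 + 12)/6 = 66/6 = 11
te_H = (12 + 4·14 + 16)/6 = 84/6 = 14
te_I = (4 + 4·5 + 6)/6 = 30/6 = 5

Forward pass:
ES_A = 0; EF_A = 8
ES_B = 8; EF_B = 8+5 = 13
ES_C = 8; EF_C = 8+11 = 19
ES_D = 13; EF_D = 13+8 = 21
ES_E = 19; EF_E = 19+9 = 28
ES_F = 13; EF_F = 13+9 = 22
ES_G = 8; EF_G = 8+11 = 19
ES_H = 8; EF_H = 8+14 = 22
ES_I = max(EF_D=21, EF_E=28, EF_F=22, EF_G=19, EF_H=22) = 28; EF_I = 28+5 = 33
Expected project duration μ = 33 hours. Critical path: A → C → E → I.

Backward pass:
LF_I = 33; LS_I = 33−5 = 28
LF_H = LS_I = 28; LS_H = 28−14 = 14
LF_G = LS_I = 28; LS_G = 28−11 = 17
LF_F = LS_I = 28; LS_F = 28−9 = 19
LF_E = LS_I = 28; LS_E = 28−9 = 19
LF_D = LS_I = 28; LS_D = 28−8 = 20
LF_C = LS_E = 19; LS_C = 19−11 = 8
LF_B = min(LS_D=20, LS_F=19) = 19; LS_B = 19−5 = 14
LF_A = min(LS_B=14, LS_C=8, LS_G=17, LS_H=14) = 8; LS_A = 8−8 = 0
Slack_B = LS_B − ES_B = 14 − 8 = 6

6 hours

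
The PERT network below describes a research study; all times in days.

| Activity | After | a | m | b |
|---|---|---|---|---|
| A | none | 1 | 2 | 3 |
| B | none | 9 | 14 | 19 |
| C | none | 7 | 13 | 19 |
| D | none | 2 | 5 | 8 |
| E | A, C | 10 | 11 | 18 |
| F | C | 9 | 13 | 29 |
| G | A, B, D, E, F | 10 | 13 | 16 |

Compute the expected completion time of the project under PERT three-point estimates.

te_A = (1 + 4·2 + 3)/6 = 12/6 = 2
te_B = (9 + 4·14 + 19)/6 = 84/6 = 14
te_C = (7 + 4·13 + 19)/6 = 78/6 = 13
te_D = (2 + 4·5 + 8)/6 = 30/6 = 5
te_E = (10 + 4·11 + 18)/6 = 72/6 = 12
te_F = (9 + 4·13 + 29)/6 = 90/6 = 15
te_G = (10 + 4·13 + 16)/6 = 78/6 = 13

Forward pass:
ES_A = 0; EF_A = 2
ES_B = 0; EF_B = 14
ES_C = 0; EF_C = 13
ES_D = 0; EF_D = 5
ES_E = max(EF_A=2, EF_C=13) = 13; EF_E = 13+12 = 25
ES_F = 13; EF_F = 13+15 = 28
ES_G = max(EF_A=2, EF_B=14, EF_D=5, EF_E=25, EF_F=28) = 28; EF_G = 28+13 = 41
Expected project duration μ = 41 days. Critical path: C → F → G.

41 days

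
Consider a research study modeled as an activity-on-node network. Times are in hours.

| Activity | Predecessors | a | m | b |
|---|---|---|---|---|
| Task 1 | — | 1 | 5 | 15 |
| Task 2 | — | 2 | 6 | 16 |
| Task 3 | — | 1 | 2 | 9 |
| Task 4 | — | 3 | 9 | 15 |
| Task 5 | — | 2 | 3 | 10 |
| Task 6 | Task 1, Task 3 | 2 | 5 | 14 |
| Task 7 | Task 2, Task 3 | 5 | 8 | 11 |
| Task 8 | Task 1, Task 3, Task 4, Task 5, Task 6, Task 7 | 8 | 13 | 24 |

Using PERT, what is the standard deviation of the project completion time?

3.68 hours

te_Task 1 = (1 + 4·5 + 15)/6 = 36/6 = 6; σ²_Task 1 = ((15−1)/6)² = 5.444
te_Task 2 = (2 + 4·6 + 16)/6 = 42/6 = 7; σ²_Task 2 = ((16−2)/6)² = 5.444
te_Task 3 = (1 + 4·2 + 9)/6 = 18/6 = 3; σ²_Task 3 = ((9−1)/6)² = 1.778
te_Task 4 = (3 + 4·9 + 15)/6 = 54/6 = 9; σ²_Task 4 = ((15−3)/6)² = 4.000
te_Task 5 = (2 + 4·3 + 10)/6 = 24/6 = 4; σ²_Task 5 = ((10−2)/6)² = 1.778
te_Task 6 = (2 + 4·5 + 14)/6 = 36/6 = 6; σ²_Task 6 = ((14−2)/6)² = 4.000
te_Task 7 = (5 + 4·8 + 11)/6 = 48/6 = 8; σ²_Task 7 = ((11−5)/6)² = 1.000
te_Task 8 = (8 + 4·13 + 24)/6 = 84/6 = 14; σ²_Task 8 = ((24−8)/6)² = 7.111

Forward pass:
ES_Task 1 = 0; EF_Task 1 = 6
ES_Task 2 = 0; EF_Task 2 = 7
ES_Task 3 = 0; EF_Task 3 = 3
ES_Task 4 = 0; EF_Task 4 = 9
ES_Task 5 = 0; EF_Task 5 = 4
ES_Task 6 = max(EF_Task 1=6, EF_Task 3=3) = 6; EF_Task 6 = 6+6 = 12
ES_Task 7 = max(EF_Task 2=7, EF_Task 3=3) = 7; EF_Task 7 = 7+8 = 15
ES_Task 8 = max(EF_Task 1=6, EF_Task 3=3, EF_Task 4=9, EF_Task 5=4, EF_Task 6=12, EF_Task 7=15) = 15; EF_Task 8 = 15+14 = 29
Expected project duration μ = 29 hours. Critical path: Task 2 → Task 7 → Task 8.

Variance along critical path = 5.444 + 1.000 + 7.111 = 13.556
σ = √13.556 = 3.682 hours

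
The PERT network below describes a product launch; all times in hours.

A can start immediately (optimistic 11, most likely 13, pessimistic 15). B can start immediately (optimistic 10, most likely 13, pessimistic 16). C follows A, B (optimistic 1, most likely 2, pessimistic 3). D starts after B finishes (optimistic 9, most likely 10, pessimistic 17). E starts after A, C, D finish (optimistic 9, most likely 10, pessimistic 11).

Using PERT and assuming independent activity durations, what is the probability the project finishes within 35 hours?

te_A = (11 + 4·13 + 15)/6 = 78/6 = 13; σ²_A = ((15−11)/6)² = 0.444
te_B = (10 + 4·13 + 16)/6 = 78/6 = 13; σ²_B = ((16−10)/6)² = 1.000
te_C = (1 + 4·2 + 3)/6 = 12/6 = 2; σ²_C = ((3−1)/6)² = 0.111
te_D = (9 + 4·10 + 17)/6 = 66/6 = 11; σ²_D = ((17−9)/6)² = 1.778
te_E = (9 + 4·10 + 11)/6 = 60/6 = 10; σ²_E = ((11−9)/6)² = 0.111

Forward pass:
ES_A = 0; EF_A = 13
ES_B = 0; EF_B = 13
ES_C = max(EF_A=13, EF_B=13) = 13; EF_C = 13+2 = 15
ES_D = 13; EF_D = 13+11 = 24
ES_E = max(EF_A=13, EF_C=15, EF_D=24) = 24; EF_E = 24+10 = 34
Expected project duration μ = 34 hours. Critical path: B → D → E.

Variance along critical path = 1.000 + 1.778 + 0.111 = 2.889; σ = √2.889 = 1.700 hours.
Z = (35 − 34) / 1.700 = 0.588
P(T ≤ 35) = Φ(0.588) ≈ 0.722

0.722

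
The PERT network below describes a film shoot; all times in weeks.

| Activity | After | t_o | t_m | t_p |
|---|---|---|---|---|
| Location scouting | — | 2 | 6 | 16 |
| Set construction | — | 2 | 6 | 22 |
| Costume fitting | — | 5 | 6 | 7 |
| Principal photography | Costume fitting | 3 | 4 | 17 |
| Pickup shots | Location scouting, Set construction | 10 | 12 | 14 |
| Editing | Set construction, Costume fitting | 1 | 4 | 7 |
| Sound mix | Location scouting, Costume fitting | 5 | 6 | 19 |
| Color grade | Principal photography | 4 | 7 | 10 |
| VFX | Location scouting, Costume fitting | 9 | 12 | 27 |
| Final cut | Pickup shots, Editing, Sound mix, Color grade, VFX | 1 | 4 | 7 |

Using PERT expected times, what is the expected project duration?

25 weeks

te_Location scouting = (2 + 4·6 + 16)/6 = 42/6 = 7
te_Set construction = (2 + 4·6 + 22)/6 = 48/6 = 8
te_Costume fitting = (5 + 4·6 + 7)/6 = 36/6 = 6
te_Principal photography = (3 + 4·4 + 17)/6 = 36/6 = 6
te_Pickup shots = (10 + 4·12 + 14)/6 = 72/6 = 12
te_Editing = (1 + 4·4 + 7)/6 = 24/6 = 4
te_Sound mix = (5 + 4·6 + 19)/6 = 48/6 = 8
te_Color grade = (4 + 4·7 + 10)/6 = 42/6 = 7
te_VFX = (9 + 4·12 + 27)/6 = 84/6 = 14
te_Final cut = (1 + 4·4 + 7)/6 = 24/6 = 4

Forward pass:
ES_Location scouting = 0; EF_Location scouting = 7
ES_Set construction = 0; EF_Set construction = 8
ES_Costume fitting = 0; EF_Costume fitting = 6
ES_Principal photography = 6; EF_Principal photography = 6+6 = 12
ES_Pickup shots = max(EF_Location scouting=7, EF_Set construction=8) = 8; EF_Pickup shots = 8+12 = 20
ES_Editing = max(EF_Set construction=8, EF_Costume fitting=6) = 8; EF_Editing = 8+4 = 12
ES_Sound mix = max(EF_Location scouting=7, EF_Costume fitting=6) = 7; EF_Sound mix = 7+8 = 15
ES_Color grade = 12; EF_Color grade = 12+7 = 19
ES_VFX = max(EF_Location scouting=7, EF_Costume fitting=6) = 7; EF_VFX = 7+14 = 21
ES_Final cut = max(EF_Pickup shots=20, EF_Editing=12, EF_Sound mix=15, EF_Color grade=19, EF_VFX=21) = 21; EF_Final cut = 21+4 = 25
Expected project duration μ = 25 weeks. Critical path: Location scouting → VFX → Final cut.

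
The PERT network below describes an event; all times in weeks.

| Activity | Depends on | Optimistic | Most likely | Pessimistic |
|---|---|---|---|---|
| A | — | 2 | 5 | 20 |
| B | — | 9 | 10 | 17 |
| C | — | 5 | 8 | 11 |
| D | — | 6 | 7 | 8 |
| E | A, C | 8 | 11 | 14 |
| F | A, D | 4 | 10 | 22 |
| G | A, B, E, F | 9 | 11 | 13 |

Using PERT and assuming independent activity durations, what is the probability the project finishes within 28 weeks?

te_A = (2 + 4·5 + 20)/6 = 42/6 = 7; σ²_A = ((20−2)/6)² = 9.000
te_B = (9 + 4·10 + 17)/6 = 66/6 = 11; σ²_B = ((17−9)/6)² = 1.778
te_C = (5 + 4·8 + 11)/6 = 48/6 = 8; σ²_C = ((11−5)/6)² = 1.000
te_D = (6 + 4·7 + 8)/6 = 42/6 = 7; σ²_D = ((8−6)/6)² = 0.111
te_E = (8 + 4·11 + 14)/6 = 66/6 = 11; σ²_E = ((14−8)/6)² = 1.000
te_F = (4 + 4·10 + 22)/6 = 66/6 = 11; σ²_F = ((22−4)/6)² = 9.000
te_G = (9 + 4·11 + 13)/6 = 66/6 = 11; σ²_G = ((13−9)/6)² = 0.444

Forward pass:
ES_A = 0; EF_A = 7
ES_B = 0; EF_B = 11
ES_C = 0; EF_C = 8
ES_D = 0; EF_D = 7
ES_E = max(EF_A=7, EF_C=8) = 8; EF_E = 8+11 = 19
ES_F = max(EF_A=7, EF_D=7) = 7; EF_F = 7+11 = 18
ES_G = max(EF_A=7, EF_B=11, EF_E=19, EF_F=18) = 19; EF_G = 19+11 = 30
Expected project duration μ = 30 weeks. Critical path: C → E → G.

Variance along critical path = 1.000 + 1.000 + 0.444 = 2.444; σ = √2.444 = 1.563 weeks.
Z = (28 − 30) / 1.563 = -1.279
P(T ≤ 28) = Φ(-1.279) ≈ 0.100

0.100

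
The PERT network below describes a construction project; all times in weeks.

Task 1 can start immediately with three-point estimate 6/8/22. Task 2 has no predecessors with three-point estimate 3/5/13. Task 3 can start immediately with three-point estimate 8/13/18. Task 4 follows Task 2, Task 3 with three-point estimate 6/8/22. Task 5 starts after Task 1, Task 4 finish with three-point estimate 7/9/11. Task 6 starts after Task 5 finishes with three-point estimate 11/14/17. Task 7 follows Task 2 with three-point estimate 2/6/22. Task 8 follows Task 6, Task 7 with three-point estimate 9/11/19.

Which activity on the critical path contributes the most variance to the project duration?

Task 4

te_Task 1 = (6 + 4·8 + 22)/6 = 60/6 = 10; σ²_Task 1 = ((22−6)/6)² = 7.111
te_Task 2 = (3 + 4·5 + 13)/6 = 36/6 = 6; σ²_Task 2 = ((13−3)/6)² = 2.778
te_Task 3 = (8 + 4·13 + 18)/6 = 78/6 = 13; σ²_Task 3 = ((18−8)/6)² = 2.778
te_Task 4 = (6 + 4·8 + 22)/6 = 60/6 = 10; σ²_Task 4 = ((22−6)/6)² = 7.111
te_Task 5 = (7 + 4·9 + 11)/6 = 54/6 = 9; σ²_Task 5 = ((11−7)/6)² = 0.444
te_Task 6 = (11 + 4·14 + 17)/6 = 84/6 = 14; σ²_Task 6 = ((17−11)/6)² = 1.000
te_Task 7 = (2 + 4·6 + 22)/6 = 48/6 = 8; σ²_Task 7 = ((22−2)/6)² = 11.111
te_Task 8 = (9 + 4·11 + 19)/6 = 72/6 = 12; σ²_Task 8 = ((19−9)/6)² = 2.778

Forward pass:
ES_Task 1 = 0; EF_Task 1 = 10
ES_Task 2 = 0; EF_Task 2 = 6
ES_Task 3 = 0; EF_Task 3 = 13
ES_Task 4 = max(EF_Task 2=6, EF_Task 3=13) = 13; EF_Task 4 = 13+10 = 23
ES_Task 5 = max(EF_Task 1=10, EF_Task 4=23) = 23; EF_Task 5 = 23+9 = 32
ES_Task 6 = 32; EF_Task 6 = 32+14 = 46
ES_Task 7 = 6; EF_Task 7 = 6+8 = 14
ES_Task 8 = max(EF_Task 6=46, EF_Task 7=14) = 46; EF_Task 8 = 46+12 = 58
Expected project duration μ = 58 weeks. Critical path: Task 3 → Task 4 → Task 5 → Task 6 → Task 8.

Variances on critical path: σ²_Task 3=2.778, σ²_Task 4=7.111, σ²_Task 5=0.444, σ²_Task 6=1.000, σ²_Task 8=2.778.
Largest is σ²_Task 4 = 7.111.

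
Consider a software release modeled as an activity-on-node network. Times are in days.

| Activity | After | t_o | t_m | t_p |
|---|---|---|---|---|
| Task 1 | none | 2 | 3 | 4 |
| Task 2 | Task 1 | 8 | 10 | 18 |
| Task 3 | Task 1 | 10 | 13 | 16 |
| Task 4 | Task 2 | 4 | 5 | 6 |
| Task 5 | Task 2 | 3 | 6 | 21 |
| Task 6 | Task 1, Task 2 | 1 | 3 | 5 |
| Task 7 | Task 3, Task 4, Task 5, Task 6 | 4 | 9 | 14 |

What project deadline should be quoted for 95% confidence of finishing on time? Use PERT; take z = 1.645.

37.3 days

te_Task 1 = (2 + 4·3 + 4)/6 = 18/6 = 3; σ²_Task 1 = ((4−2)/6)² = 0.111
te_Task 2 = (8 + 4·10 + 18)/6 = 66/6 = 11; σ²_Task 2 = ((18−8)/6)² = 2.778
te_Task 3 = (10 + 4·13 + 16)/6 = 78/6 = 13; σ²_Task 3 = ((16−10)/6)² = 1.000
te_Task 4 = (4 + 4·5 + 6)/6 = 30/6 = 5; σ²_Task 4 = ((6−4)/6)² = 0.111
te_Task 5 = (3 + 4·6 + 21)/6 = 48/6 = 8; σ²_Task 5 = ((21−3)/6)² = 9.000
te_Task 6 = (1 + 4·3 + 5)/6 = 18/6 = 3; σ²_Task 6 = ((5−1)/6)² = 0.444
te_Task 7 = (4 + 4·9 + 14)/6 = 54/6 = 9; σ²_Task 7 = ((14−4)/6)² = 2.778

Forward pass:
ES_Task 1 = 0; EF_Task 1 = 3
ES_Task 2 = 3; EF_Task 2 = 3+11 = 14
ES_Task 3 = 3; EF_Task 3 = 3+13 = 16
ES_Task 4 = 14; EF_Task 4 = 14+5 = 19
ES_Task 5 = 14; EF_Task 5 = 14+8 = 22
ES_Task 6 = max(EF_Task 1=3, EF_Task 2=14) = 14; EF_Task 6 = 14+3 = 17
ES_Task 7 = max(EF_Task 3=16, EF_Task 4=19, EF_Task 5=22, EF_Task 6=17) = 22; EF_Task 7 = 22+9 = 31
Expected project duration μ = 31 days. Critical path: Task 1 → Task 2 → Task 5 → Task 7.

Variance along critical path = 0.111 + 2.778 + 9.000 + 2.778 = 14.667; σ = 3.830 days.
D = μ + z·σ = 31 + 1.645·3.830 = 37.3 days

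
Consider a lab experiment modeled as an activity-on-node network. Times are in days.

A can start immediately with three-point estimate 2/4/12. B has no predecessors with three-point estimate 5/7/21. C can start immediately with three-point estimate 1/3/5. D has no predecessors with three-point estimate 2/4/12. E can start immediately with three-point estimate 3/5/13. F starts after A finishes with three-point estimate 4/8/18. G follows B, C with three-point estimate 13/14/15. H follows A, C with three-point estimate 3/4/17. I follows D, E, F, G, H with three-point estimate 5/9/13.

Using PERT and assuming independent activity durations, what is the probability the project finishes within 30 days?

te_A = (2 + 4·4 + 12)/6 = 30/6 = 5; σ²_A = ((12−2)/6)² = 2.778
te_B = (5 + 4·7 + 21)/6 = 54/6 = 9; σ²_B = ((21−5)/6)² = 7.111
te_C = (1 + 4·3 + 5)/6 = 18/6 = 3; σ²_C = ((5−1)/6)² = 0.444
te_D = (2 + 4·4 + 12)/6 = 30/6 = 5; σ²_D = ((12−2)/6)² = 2.778
te_E = (3 + 4·5 + 13)/6 = 36/6 = 6; σ²_E = ((13−3)/6)² = 2.778
te_F = (4 + 4·8 + 18)/6 = 54/6 = 9; σ²_F = ((18−4)/6)² = 5.444
te_G = (13 + 4·14 + 15)/6 = 84/6 = 14; σ²_G = ((15−13)/6)² = 0.111
te_H = (3 + 4·4 + 17)/6 = 36/6 = 6; σ²_H = ((17−3)/6)² = 5.444
te_I = (5 + 4·9 + 13)/6 = 54/6 = 9; σ²_I = ((13−5)/6)² = 1.778

Forward pass:
ES_A = 0; EF_A = 5
ES_B = 0; EF_B = 9
ES_C = 0; EF_C = 3
ES_D = 0; EF_D = 5
ES_E = 0; EF_E = 6
ES_F = 5; EF_F = 5+9 = 14
ES_G = max(EF_B=9, EF_C=3) = 9; EF_G = 9+14 = 23
ES_H = max(EF_A=5, EF_C=3) = 5; EF_H = 5+6 = 11
ES_I = max(EF_D=5, EF_E=6, EF_F=14, EF_G=23, EF_H=11) = 23; EF_I = 23+9 = 32
Expected project duration μ = 32 days. Critical path: B → G → I.

Variance along critical path = 7.111 + 0.111 + 1.778 = 9.000; σ = √9.000 = 3.000 days.
Z = (30 − 32) / 3.000 = -0.667
P(T ≤ 30) = Φ(-0.667) ≈ 0.252

0.252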